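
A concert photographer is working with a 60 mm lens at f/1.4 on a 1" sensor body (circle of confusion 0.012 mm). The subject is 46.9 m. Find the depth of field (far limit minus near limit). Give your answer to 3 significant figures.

Hyperfocal distance H = f²/(N·c) + f = 60²/(1.4 × 0.012) + 60 = 3600/0.0168 + 60 ≈ 214345.7 mm ≈ 214.3 m.
Near limit Dn = s·(H − f)/(H + s − 2f) = 46900 × (214345.7 − 60) / (214345.7 + 46900 − 2 × 60) = 46900 × 214285.7 / 261125.7 ≈ 38487 mm.
Far limit Df = s·(H − f)/(H − s) = 46900 × (214345.7 − 60) / (214345.7 − 46900) = 46900 × 214285.7 / 167445.7 ≈ 60019 mm.
Depth of field = Df − Dn = 60019 − 38487 ≈ 21532 mm ≈ 21.5 m.

21.5 m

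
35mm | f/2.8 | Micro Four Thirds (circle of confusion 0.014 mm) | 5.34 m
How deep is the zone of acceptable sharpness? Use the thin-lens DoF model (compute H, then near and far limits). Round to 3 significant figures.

1.87 m

Hyperfocal distance H = f²/(N·c) + f = 35²/(2.8 × 0.014) + 35 = 1225/0.0392 + 35 ≈ 31285.0 mm ≈ 31.29 m.
Near limit Dn = s·(H − f)/(H + s − 2f) = 5340 × (31285.0 − 35) / (31285.0 + 5340 − 2 × 35) = 5340 × 31250.0 / 36555.0 ≈ 4565.0 mm.
Far limit Df = s·(H − f)/(H − s) = 5340 × (31285.0 − 35) / (31285.0 − 5340) = 5340 × 31250.0 / 25945.0 ≈ 6431.9 mm.
Depth of field = Df − Dn = 6431.9 − 4565.0 ≈ 1866.9 mm ≈ 1.87 m.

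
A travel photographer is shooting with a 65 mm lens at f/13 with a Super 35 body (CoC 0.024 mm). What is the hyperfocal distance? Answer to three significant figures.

13.6 m

Hyperfocal distance H = f²/(N·c) + f = 65²/(13 × 0.024) + 65 = 4225/0.312 + 65 ≈ 13606.7 mm ≈ 13.6 m.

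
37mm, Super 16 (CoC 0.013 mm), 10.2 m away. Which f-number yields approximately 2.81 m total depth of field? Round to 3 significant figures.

f/1.40

Write h = H − f = f²/(N·c). The thin-lens limits are Dn = s·h/(h + (s−f)) and Df = s·h/(h − (s−f)), so DoF = Df − Dn = 2·s·(s−f)·h / (h² − (s−f)²).
That is a quadratic in h: DoF·h² − 2·s·(s−f)·h − DoF·(s−f)² = 0 ⇒ h = (s−f)·(s + √(s² + DoF²)) / DoF = 10163 × (10200 + √(10200² + 2810²)) / 2810 = 10163 × (10200 + 10580.0) / 2810 ≈ 75156 mm.
Then N = f²/(c·h) = 37² / (0.013 × 75156) = 1369 / 977.02 ≈ 1.40.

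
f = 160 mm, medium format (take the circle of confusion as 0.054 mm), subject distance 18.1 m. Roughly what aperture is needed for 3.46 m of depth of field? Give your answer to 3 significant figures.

Write h = H − f = f²/(N·c). The thin-lens limits are Dn = s·h/(h + (s−f)) and Df = s·h/(h − (s−f)), so DoF = Df − Dn = 2·s·(s−f)·h / (h² − (s−f)²).
That is a quadratic in h: DoF·h² − 2·s·(s−f)·h − DoF·(s−f)² = 0 ⇒ h = (s−f)·(s + √(s² + DoF²)) / DoF = 17940 × (18100 + √(18100² + 3460²)) / 3460 = 17940 × (18100 + 18427.7) / 3460 ≈ 189395 mm.
Then N = f²/(c·h) = 160² / (0.054 × 189395) = 25600 / 10227 ≈ 2.50.

f/2.50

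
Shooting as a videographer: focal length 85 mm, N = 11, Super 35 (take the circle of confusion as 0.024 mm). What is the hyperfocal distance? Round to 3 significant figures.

Hyperfocal distance H = f²/(N·c) + f = 85²/(11 × 0.024) + 85 = 7225/0.264 + 85 ≈ 27452.4 mm ≈ 27.5 m.

27.5 m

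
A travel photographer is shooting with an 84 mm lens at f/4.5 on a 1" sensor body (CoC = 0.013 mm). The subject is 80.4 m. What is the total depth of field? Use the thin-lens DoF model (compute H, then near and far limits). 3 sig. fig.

Hyperfocal distance H = f²/(N·c) + f = 84²/(4.5 × 0.013) + 84 = 7056/0.0585 + 84 ≈ 120699.4 mm ≈ 120.7 m.
Near limit Dn = s·(H − f)/(H + s − 2f) = 80400 × (120699.4 − 84) / (120699.4 + 80400 − 2 × 84) = 80400 × 120615.4 / 200931.4 ≈ 48263 mm.
Far limit Df = s·(H − f)/(H − s) = 80400 × (120699.4 − 84) / (120699.4 − 80400) = 80400 × 120615.4 / 40299.4 ≈ 240636 mm.
Depth of field = Df − Dn = 240636 − 48263 ≈ 192373 mm ≈ 192 m.

192 m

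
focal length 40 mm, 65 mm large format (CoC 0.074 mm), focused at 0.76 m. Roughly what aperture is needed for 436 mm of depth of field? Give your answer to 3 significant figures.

Write h = H − f = f²/(N·c). The thin-lens limits are Dn = s·h/(h + (s−f)) and Df = s·h/(h − (s−f)), so DoF = Df − Dn = 2·s·(s−f)·h / (h² − (s−f)²).
That is a quadratic in h: DoF·h² − 2·s·(s−f)·h − DoF·(s−f)² = 0 ⇒ h = (s−f)·(s + √(s² + DoF²)) / DoF = 720 × (760 + √(760² + 436²)) / 436 = 720 × (760 + 876.183) / 436 ≈ 2702.0 mm.
Then N = f²/(c·h) = 40² / (0.074 × 2702.0) = 1600 / 199.94 ≈ 8.

f/8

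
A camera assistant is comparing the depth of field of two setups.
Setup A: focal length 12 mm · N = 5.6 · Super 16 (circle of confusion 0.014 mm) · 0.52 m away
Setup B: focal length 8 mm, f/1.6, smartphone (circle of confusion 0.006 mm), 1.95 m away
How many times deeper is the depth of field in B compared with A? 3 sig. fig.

3.99

Setup A: H = 12²/(5.6×0.014) + 12 ≈ 1848.7 mm; DoF = Df − Dn = 718.81 − 407.34 ≈ 311.47 mm.
Setup B: H = 8²/(1.6×0.006) + 8 ≈ 6674.7 mm; DoF = Df − Dn = 2751.5 − 1510.1 ≈ 1241.4 mm.
Ratio = 1241.4 / 311.47 ≈ 3.99.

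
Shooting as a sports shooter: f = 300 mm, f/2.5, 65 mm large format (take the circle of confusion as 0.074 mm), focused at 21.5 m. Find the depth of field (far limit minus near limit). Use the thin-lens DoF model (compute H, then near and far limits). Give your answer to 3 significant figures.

Hyperfocal distance H = f²/(N·c) + f = 300²/(2.5 × 0.074) + 300 = 90000/0.185 + 300 ≈ 486786.5 mm ≈ 486.8 m.
Near limit Dn = s·(H − f)/(H + s − 2f) = 21500 × (486786.5 − 300) / (486786.5 + 21500 − 2 × 300) = 21500 × 486486.5 / 507686.5 ≈ 20602.2 mm.
Far limit Df = s·(H − f)/(H − s) = 21500 × (486786.5 − 300) / (486786.5 − 21500) = 21500 × 486486.5 / 465286.5 ≈ 22479.6 mm.
Depth of field = Df − Dn = 22479.6 − 20602.2 ≈ 1877.4 mm ≈ 1.88 m.

1.88 m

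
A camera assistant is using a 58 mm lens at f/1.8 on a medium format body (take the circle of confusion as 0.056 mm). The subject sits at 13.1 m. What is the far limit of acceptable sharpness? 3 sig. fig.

Hyperfocal distance H = f²/(N·c) + f = 58²/(1.8 × 0.056) + 58 = 3364/0.1008 + 58 ≈ 33431.0 mm ≈ 33.43 m.
Far limit Df = s·(H − f)/(H − s) = 13100 × (33431.0 − 58) / (33431.0 − 13100) = 13100 × 33373.0 / 20331.0 ≈ 21503 mm ≈ 21.5 m.

21.5 m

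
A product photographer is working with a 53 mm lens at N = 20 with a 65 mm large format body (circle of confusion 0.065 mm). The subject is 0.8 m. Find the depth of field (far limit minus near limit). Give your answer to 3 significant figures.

0.628 m

Hyperfocal distance H = f²/(N·c) + f = 53²/(20 × 0.065) + 53 = 2809/1.3 + 53 ≈ 2213.8 mm ≈ 2.214 m.
Near limit Dn = s·(H − f)/(H + s − 2f) = 800 × (2213.8 − 53) / (2213.8 + 800 − 2 × 53) = 800 × 2160.8 / 2907.8 ≈ 594.48 mm.
Far limit Df = s·(H − f)/(H − s) = 800 × (2213.8 − 53) / (2213.8 − 800) = 800 × 2160.8 / 1413.8 ≈ 1222.70 mm.
Depth of field = Df − Dn = 1222.70 − 594.48 ≈ 628.22 mm ≈ 0.628 m.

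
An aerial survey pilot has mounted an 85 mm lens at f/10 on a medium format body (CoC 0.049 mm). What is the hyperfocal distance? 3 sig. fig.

14.8 m

Hyperfocal distance H = f²/(N·c) + f = 85²/(10 × 0.049) + 85 = 7225/0.49 + 85 ≈ 14829.9 mm ≈ 14.8 m.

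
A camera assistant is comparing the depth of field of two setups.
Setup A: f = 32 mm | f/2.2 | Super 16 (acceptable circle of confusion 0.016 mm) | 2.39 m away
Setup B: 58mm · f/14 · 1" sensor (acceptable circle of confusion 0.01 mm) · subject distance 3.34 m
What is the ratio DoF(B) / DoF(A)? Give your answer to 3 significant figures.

Setup A: H = 32²/(2.2×0.016) + 32 ≈ 29122.9 mm; DoF = Df − Dn = 2600.81 − 2210.80 ≈ 390.01 mm.
Setup B: H = 58²/(14×0.01) + 58 ≈ 24086.6 mm; DoF = Df − Dn = 3868.37 − 2938.62 ≈ 929.75 mm.
Ratio = 929.75 / 390.01 ≈ 2.38.

2.38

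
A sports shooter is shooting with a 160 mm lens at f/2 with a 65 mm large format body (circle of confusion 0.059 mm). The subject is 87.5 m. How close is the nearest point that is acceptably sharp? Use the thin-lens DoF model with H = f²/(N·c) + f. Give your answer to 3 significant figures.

Hyperfocal distance H = f²/(N·c) + f = 160²/(2 × 0.059) + 160 = 25600/0.118 + 160 ≈ 217109.2 mm ≈ 217.1 m.
Near limit Dn = s·(H − f)/(H + s − 2f) = 87500 × (217109.2 − 160) / (217109.2 + 87500 − 2 × 160) = 87500 × 216949.2 / 304289.2 ≈ 62385 mm ≈ 62.4 m.

62.4 m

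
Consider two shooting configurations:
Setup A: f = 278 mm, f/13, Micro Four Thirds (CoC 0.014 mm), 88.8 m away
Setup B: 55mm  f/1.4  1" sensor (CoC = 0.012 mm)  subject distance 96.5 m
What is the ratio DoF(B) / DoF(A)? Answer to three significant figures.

3.75

Setup A: H = 278²/(13×0.014) + 278 ≈ 424915.4 mm; DoF = Df − Dn = 112187 − 73482 ≈ 38705 mm.
Setup B: H = 55²/(1.4×0.012) + 55 ≈ 180114.5 mm; DoF = Df − Dn = 207808 − 62841 ≈ 144967 mm.
Ratio = 144967 / 38705 ≈ 3.75.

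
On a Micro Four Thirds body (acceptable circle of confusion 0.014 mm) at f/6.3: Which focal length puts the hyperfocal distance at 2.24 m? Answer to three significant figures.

From H = f²/(N·c) + f, with f ≪ H: f ≈ √(H·N·c) = √(2240 × 6.3 × 0.014) = √197.57 ≈ 14.06 mm.
Exact: f² + N·c·f − N·c·H = 0 ⇒ f = (−N·c + √((N·c)² + 4·N·c·H))/2 = (−0.0882 + √790.28)/2 ≈ 14.012 mm ≈ 14.0 mm.

14.0 mm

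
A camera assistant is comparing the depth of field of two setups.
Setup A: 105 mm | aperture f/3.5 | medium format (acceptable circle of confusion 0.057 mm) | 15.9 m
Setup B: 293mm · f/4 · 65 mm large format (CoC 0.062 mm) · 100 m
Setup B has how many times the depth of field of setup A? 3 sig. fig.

6.35

Setup A: H = 105²/(3.5×0.057) + 105 ≈ 55368.2 mm; DoF = Df − Dn = 22263.1 − 12365.7 ≈ 9897.4 mm.
Setup B: H = 293²/(4×0.062) + 293 ≈ 346458.3 mm; DoF = Df − Dn = 140456 − 77638 ≈ 62818 mm.
Ratio = 62818 / 9897.4 ≈ 6.35.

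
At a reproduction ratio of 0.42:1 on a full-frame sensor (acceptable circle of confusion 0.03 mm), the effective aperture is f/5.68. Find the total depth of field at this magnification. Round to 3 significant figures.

At magnification m, DoF ≈ 2·N_eff·c/m² = 2 × 5.68 × 0.03 / 0.42² = 0.3408 / 0.1764 ≈ 1.93 mm.

1.93 mm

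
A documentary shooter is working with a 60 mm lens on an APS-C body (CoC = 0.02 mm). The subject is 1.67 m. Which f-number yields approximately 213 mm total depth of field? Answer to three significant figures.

Write h = H − f = f²/(N·c). The thin-lens limits are Dn = s·h/(h + (s−f)) and Df = s·h/(h − (s−f)), so DoF = Df − Dn = 2·s·(s−f)·h / (h² − (s−f)²).
That is a quadratic in h: DoF·h² − 2·s·(s−f)·h − DoF·(s−f)² = 0 ⇒ h = (s−f)·(s + √(s² + DoF²)) / DoF = 1610 × (1670 + √(1670² + 213²)) / 213 = 1610 × (1670 + 1683.53) / 213 ≈ 25348 mm.
Then N = f²/(c·h) = 60² / (0.02 × 25348) = 3600 / 506.97 ≈ 7.10.

f/7.10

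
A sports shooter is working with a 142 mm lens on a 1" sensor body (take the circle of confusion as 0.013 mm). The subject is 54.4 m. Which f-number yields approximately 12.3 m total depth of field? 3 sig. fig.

Write h = H − f = f²/(N·c). The thin-lens limits are Dn = s·h/(h + (s−f)) and Df = s·h/(h − (s−f)), so DoF = Df − Dn = 2·s·(s−f)·h / (h² − (s−f)²).
That is a quadratic in h: DoF·h² − 2·s·(s−f)·h − DoF·(s−f)² = 0 ⇒ h = (s−f)·(s + √(s² + DoF²)) / DoF = 54258 × (54400 + √(54400² + 12300²)) / 12300 = 54258 × (54400 + 55773.2) / 12300 ≈ 485998 mm.
Then N = f²/(c·h) = 142² / (0.013 × 485998) = 20164 / 6318.0 ≈ 3.19.

f/3.19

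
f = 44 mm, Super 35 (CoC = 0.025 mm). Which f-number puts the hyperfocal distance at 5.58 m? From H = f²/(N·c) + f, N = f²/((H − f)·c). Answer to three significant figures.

Rearrange H = f²/(N·c) + f for N: N = f² / ((H − f)·c).
N = 44² / ((5580 − 44) × 0.025) = 1936 / 138.4 ≈ 14.

f/14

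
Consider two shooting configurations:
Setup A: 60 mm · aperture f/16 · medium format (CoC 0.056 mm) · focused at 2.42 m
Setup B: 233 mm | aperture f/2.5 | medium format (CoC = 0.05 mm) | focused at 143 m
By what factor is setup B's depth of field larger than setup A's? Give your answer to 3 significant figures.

Setup A: H = 60²/(16×0.056) + 60 ≈ 4077.9 mm; DoF = Df − Dn = 5864.9 − 1524.5 ≈ 4340.4 mm.
Setup B: H = 233²/(2.5×0.05) + 233 ≈ 434545.0 mm; DoF = Df − Dn = 213026 − 107622 ≈ 105404 mm.
Ratio = 105404 / 4340.4 ≈ 24.3.

24.3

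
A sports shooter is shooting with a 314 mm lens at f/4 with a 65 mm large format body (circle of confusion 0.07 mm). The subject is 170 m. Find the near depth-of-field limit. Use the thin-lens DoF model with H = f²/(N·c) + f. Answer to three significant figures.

115 m

Hyperfocal distance H = f²/(N·c) + f = 314²/(4 × 0.07) + 314 = 98596/0.28 + 314 ≈ 352442.6 mm ≈ 352.4 m.
Near limit Dn = s·(H − f)/(H + s − 2f) = 170000 × (352442.6 − 314) / (352442.6 + 170000 − 2 × 314) = 170000 × 352128.6 / 521814.6 ≈ 114719 mm ≈ 115 m.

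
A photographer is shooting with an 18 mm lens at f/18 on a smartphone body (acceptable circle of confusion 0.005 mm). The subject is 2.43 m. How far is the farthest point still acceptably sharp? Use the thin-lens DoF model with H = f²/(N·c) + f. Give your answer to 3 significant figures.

7.36 m

Hyperfocal distance H = f²/(N·c) + f = 18²/(18 × 0.005) + 18 = 324/0.09 + 18 ≈ 3618.0 mm ≈ 3.618 m.
Far limit Df = s·(H − f)/(H − s) = 2430 × (3618.0 − 18) / (3618.0 − 2430) = 2430 × 3600.0 / 1188.0 ≈ 7363.6 mm ≈ 7.36 m.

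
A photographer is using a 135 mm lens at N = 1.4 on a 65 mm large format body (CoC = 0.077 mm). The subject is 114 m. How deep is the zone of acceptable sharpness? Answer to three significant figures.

Hyperfocal distance H = f²/(N·c) + f = 135²/(1.4 × 0.077) + 135 = 18225/0.1078 + 135 ≈ 169198.1 mm ≈ 169.2 m.
Near limit Dn = s·(H − f)/(H + s − 2f) = 114000 × (169198.1 − 135) / (169198.1 + 114000 − 2 × 135) = 114000 × 169063.1 / 282928.1 ≈ 68120 mm.
Far limit Df = s·(H − f)/(H − s) = 114000 × (169198.1 − 135) / (169198.1 − 114000) = 114000 × 169063.1 / 55198.1 ≈ 349164 mm.
Depth of field = Df − Dn = 349164 − 68120 ≈ 281044 mm ≈ 281 m.

281 m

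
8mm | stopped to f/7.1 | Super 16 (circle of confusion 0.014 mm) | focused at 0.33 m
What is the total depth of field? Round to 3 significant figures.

440 mm

Hyperfocal distance H = f²/(N·c) + f = 8²/(7.1 × 0.014) + 8 = 64/0.0994 + 8 ≈ 651.9 mm ≈ 0.652 m.
Near limit Dn = s·(H − f)/(H + s − 2f) = 330 × (651.9 − 8) / (651.9 + 330 − 2 × 8) = 330 × 643.9 / 965.9 ≈ 219.98 mm.
Far limit Df = s·(H − f)/(H − s) = 330 × (651.9 − 8) / (651.9 − 330) = 330 × 643.9 / 321.9 ≈ 660.14 mm.
Depth of field = Df − Dn = 660.14 − 219.98 ≈ 440.16 mm.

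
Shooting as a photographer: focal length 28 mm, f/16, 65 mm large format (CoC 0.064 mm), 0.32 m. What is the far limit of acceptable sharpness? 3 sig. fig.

0.517 m

Hyperfocal distance H = f²/(N·c) + f = 28²/(16 × 0.064) + 28 = 784/1.024 + 28 ≈ 793.6 mm ≈ 0.794 m.
Far limit Df = s·(H − f)/(H − s) = 320 × (793.6 − 28) / (793.6 − 320) = 320 × 765.6 / 473.6 ≈ 517.29 mm ≈ 0.517 m.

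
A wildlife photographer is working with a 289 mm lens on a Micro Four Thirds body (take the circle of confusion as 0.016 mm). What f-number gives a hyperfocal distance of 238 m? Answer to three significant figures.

Rearrange H = f²/(N·c) + f for N: N = f² / ((H − f)·c).
N = 289² / ((238000 − 289) × 0.016) = 83521 / 3803 ≈ 22.

f/22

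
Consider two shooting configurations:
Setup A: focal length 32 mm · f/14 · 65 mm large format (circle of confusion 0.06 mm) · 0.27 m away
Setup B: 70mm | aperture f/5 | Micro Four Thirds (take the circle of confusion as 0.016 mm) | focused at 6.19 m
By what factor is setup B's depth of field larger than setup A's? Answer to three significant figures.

11.4

Setup A: H = 32²/(14×0.06) + 32 ≈ 1251.0 mm; DoF = Df − Dn = 335.50 − 225.90 ≈ 109.60 mm.
Setup B: H = 70²/(5×0.016) + 70 ≈ 61320.0 mm; DoF = Df − Dn = 6877.2 − 5627.7 ≈ 1249.5 mm.
Ratio = 1249.5 / 109.60 ≈ 11.4.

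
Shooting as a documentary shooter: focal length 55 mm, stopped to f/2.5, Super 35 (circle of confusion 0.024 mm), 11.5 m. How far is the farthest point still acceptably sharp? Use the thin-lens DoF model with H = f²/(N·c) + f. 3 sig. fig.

14.9 m

Hyperfocal distance H = f²/(N·c) + f = 55²/(2.5 × 0.024) + 55 = 3025/0.06 + 55 ≈ 50471.7 mm ≈ 50.47 m.
Far limit Df = s·(H − f)/(H − s) = 11500 × (50471.7 − 55) / (50471.7 − 11500) = 11500 × 50416.7 / 38971.7 ≈ 14877 mm ≈ 14.9 m.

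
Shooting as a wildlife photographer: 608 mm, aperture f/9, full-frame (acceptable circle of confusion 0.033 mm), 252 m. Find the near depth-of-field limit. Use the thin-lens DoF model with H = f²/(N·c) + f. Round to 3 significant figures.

210 m

Hyperfocal distance H = f²/(N·c) + f = 608²/(9 × 0.033) + 608 = 369664/0.297 + 608 ≈ 1245267.9 mm ≈ 1245 m.
Near limit Dn = s·(H − f)/(H + s − 2f) = 252000 × (1245267.9 − 608) / (1245267.9 + 252000 − 2 × 608) = 252000 × 1244659.9 / 1496051.9 ≈ 209655 mm ≈ 210 m.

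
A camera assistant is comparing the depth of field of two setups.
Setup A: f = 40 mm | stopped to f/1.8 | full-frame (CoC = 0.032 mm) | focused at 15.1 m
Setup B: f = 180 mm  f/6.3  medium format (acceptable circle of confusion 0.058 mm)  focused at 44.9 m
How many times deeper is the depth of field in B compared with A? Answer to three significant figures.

2.62

Setup A: H = 40²/(1.8×0.032) + 40 ≈ 27817.8 mm; DoF = Df − Dn = 32981 − 9791 ≈ 23190 mm.
Setup B: H = 180²/(6.3×0.058) + 180 ≈ 88850.0 mm; DoF = Df − Dn = 90587 − 29847 ≈ 60740 mm.
Ratio = 60740 / 23190 ≈ 2.62.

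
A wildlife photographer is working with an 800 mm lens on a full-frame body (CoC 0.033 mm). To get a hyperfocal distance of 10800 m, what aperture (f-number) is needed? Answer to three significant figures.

Rearrange H = f²/(N·c) + f for N: N = f² / ((H − f)·c).
N = 800² / ((10800000 − 800) × 0.033) = 640000 / 356374 ≈ 1.80.

f/1.80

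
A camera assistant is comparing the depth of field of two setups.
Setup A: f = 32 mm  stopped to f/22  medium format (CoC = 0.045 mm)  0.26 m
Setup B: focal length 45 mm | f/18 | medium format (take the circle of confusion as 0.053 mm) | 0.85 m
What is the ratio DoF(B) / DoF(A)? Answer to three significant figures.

Setup A: H = 32²/(22×0.045) + 32 ≈ 1066.3 mm; DoF = Df − Dn = 333.52 − 213.04 ≈ 120.48 mm.
Setup B: H = 45²/(18×0.053) + 45 ≈ 2167.6 mm; DoF = Df − Dn = 1369.30 − 616.28 ≈ 753.02 mm.
Ratio = 753.02 / 120.48 ≈ 6.25.

6.25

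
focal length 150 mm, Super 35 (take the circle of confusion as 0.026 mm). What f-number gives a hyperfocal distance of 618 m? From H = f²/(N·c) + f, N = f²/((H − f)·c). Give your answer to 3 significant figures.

Rearrange H = f²/(N·c) + f for N: N = f² / ((H − f)·c).
N = 150² / ((618000 − 150) × 0.026) = 22500 / 16064 ≈ 1.40.

f/1.40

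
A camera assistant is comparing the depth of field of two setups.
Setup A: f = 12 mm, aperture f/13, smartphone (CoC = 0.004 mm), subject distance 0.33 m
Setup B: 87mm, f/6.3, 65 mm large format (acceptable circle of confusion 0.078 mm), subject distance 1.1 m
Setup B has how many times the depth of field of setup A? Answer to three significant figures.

1.89

Setup A: H = 12²/(13×0.004) + 12 ≈ 2781.2 mm; DoF = Df − Dn = 372.811 − 296.008 ≈ 76.803 mm.
Setup B: H = 87²/(6.3×0.078) + 87 ≈ 15489.9 mm; DoF = Df − Dn = 1177.44 − 1032.12 ≈ 145.32 mm.
Ratio = 145.32 / 76.803 ≈ 1.89.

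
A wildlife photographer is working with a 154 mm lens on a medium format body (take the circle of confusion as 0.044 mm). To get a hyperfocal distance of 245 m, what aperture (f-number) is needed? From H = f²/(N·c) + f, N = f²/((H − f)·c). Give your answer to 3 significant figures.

Rearrange H = f²/(N·c) + f for N: N = f² / ((H − f)·c).
N = 154² / ((245000 − 154) × 0.044) = 23716 / 10773 ≈ 2.20.

f/2.20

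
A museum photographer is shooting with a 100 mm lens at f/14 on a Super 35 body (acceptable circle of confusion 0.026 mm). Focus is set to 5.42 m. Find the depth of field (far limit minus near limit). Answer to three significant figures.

Hyperfocal distance H = f²/(N·c) + f = 100²/(14 × 0.026) + 100 = 10000/0.364 + 100 ≈ 27572.5 mm ≈ 27.57 m.
Near limit Dn = s·(H − f)/(H + s − 2f) = 5420 × (27572.5 − 100) / (27572.5 + 5420 − 2 × 100) = 5420 × 27472.5 / 32792.5 ≈ 4540.7 mm.
Far limit Df = s·(H − f)/(H − s) = 5420 × (27572.5 − 100) / (27572.5 − 5420) = 5420 × 27472.5 / 22152.5 ≈ 6721.6 mm.
Depth of field = Df − Dn = 6721.6 − 4540.7 ≈ 2180.9 mm ≈ 2.18 m.

2.18 m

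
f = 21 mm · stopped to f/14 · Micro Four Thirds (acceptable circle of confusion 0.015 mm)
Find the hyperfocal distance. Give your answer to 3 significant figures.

Hyperfocal distance H = f²/(N·c) + f = 21²/(14 × 0.015) + 21 = 441/0.21 + 21 ≈ 2121.0 mm ≈ 2.12 m.

2.12 m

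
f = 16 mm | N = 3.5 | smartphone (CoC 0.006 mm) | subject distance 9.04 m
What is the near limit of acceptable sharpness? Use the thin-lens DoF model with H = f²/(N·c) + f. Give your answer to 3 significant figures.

5.19 m

Hyperfocal distance H = f²/(N·c) + f = 16²/(3.5 × 0.006) + 16 = 256/0.021 + 16 ≈ 12206.5 mm ≈ 12.21 m.
Near limit Dn = s·(H − f)/(H + s − 2f) = 9040 × (12206.5 − 16) / (12206.5 + 9040 − 2 × 16) = 9040 × 12190.5 / 21214.5 ≈ 5194.7 mm ≈ 5.19 m.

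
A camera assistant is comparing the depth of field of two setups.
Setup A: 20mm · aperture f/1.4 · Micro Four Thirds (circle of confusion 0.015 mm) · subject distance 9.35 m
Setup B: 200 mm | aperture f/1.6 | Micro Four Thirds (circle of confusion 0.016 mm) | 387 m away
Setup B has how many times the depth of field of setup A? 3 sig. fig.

16.9

Setup A: H = 20²/(1.4×0.015) + 20 ≈ 19067.6 mm; DoF = Df − Dn = 18327 − 6276 ≈ 12051 mm.
Setup B: H = 200²/(1.6×0.016) + 200 ≈ 1562700.0 mm; DoF = Df − Dn = 514321 − 310208 ≈ 204113 mm.
Ratio = 204113 / 12051 ≈ 16.9.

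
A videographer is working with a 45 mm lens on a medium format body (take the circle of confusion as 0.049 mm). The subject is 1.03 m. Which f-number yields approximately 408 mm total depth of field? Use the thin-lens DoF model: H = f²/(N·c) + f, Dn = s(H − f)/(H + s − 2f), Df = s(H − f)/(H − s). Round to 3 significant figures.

Write h = H − f = f²/(N·c). The thin-lens limits are Dn = s·h/(h + (s−f)) and Df = s·h/(h − (s−f)), so DoF = Df − Dn = 2·s·(s−f)·h / (h² − (s−f)²).
That is a quadratic in h: DoF·h² − 2·s·(s−f)·h − DoF·(s−f)² = 0 ⇒ h = (s−f)·(s + √(s² + DoF²)) / DoF = 985 × (1030 + √(1030² + 408²)) / 408 = 985 × (1030 + 1107.86) / 408 ≈ 5161.3 mm.
Then N = f²/(c·h) = 45² / (0.049 × 5161.3) = 2025 / 252.90 ≈ 8.01.

f/8.01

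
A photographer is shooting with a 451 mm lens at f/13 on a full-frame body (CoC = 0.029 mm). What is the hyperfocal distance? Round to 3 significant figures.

Hyperfocal distance H = f²/(N·c) + f = 451²/(13 × 0.029) + 451 = 203401/0.377 + 451 ≈ 539976.2 mm ≈ 540 m.

540 m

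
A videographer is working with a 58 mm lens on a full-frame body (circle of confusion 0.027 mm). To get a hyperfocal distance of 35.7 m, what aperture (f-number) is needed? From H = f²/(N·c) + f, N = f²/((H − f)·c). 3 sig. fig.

Rearrange H = f²/(N·c) + f for N: N = f² / ((H − f)·c).
N = 58² / ((35700 − 58) × 0.027) = 3364 / 962.3 ≈ 3.50.

f/3.50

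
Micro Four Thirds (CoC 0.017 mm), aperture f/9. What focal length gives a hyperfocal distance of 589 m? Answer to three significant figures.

From H = f²/(N·c) + f, with f ≪ H: f ≈ √(H·N·c) = √(589000 × 9 × 0.017) = √90117 ≈ 300.2 mm.
The +f correction barely moves this — solving exactly, f² + N·c·f − N·c·H = 0 ⇒ f = (−N·c + √((N·c)² + 4·N·c·H))/2 = (−0.153 + √360468)/2 ≈ 300.12 mm, so f ≈ 300 mm.

300 mm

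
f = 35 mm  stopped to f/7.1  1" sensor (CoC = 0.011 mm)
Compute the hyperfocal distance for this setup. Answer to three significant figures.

Hyperfocal distance H = f²/(N·c) + f = 35²/(7.1 × 0.011) + 35 = 1225/0.0781 + 35 ≈ 15720.0 mm ≈ 15.7 m.

15.7 m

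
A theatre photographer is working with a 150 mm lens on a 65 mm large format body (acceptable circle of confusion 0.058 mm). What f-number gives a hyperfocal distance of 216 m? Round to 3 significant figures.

Rearrange H = f²/(N·c) + f for N: N = f² / ((H − f)·c).
N = 150² / ((216000 − 150) × 0.058) = 22500 / 12519 ≈ 1.80.

f/1.80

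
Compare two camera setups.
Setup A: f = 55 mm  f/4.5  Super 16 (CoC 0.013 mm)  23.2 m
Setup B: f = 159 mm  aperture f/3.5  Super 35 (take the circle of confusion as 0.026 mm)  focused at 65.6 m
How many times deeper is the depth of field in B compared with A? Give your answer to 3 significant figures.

Setup A: H = 55²/(4.5×0.013) + 55 ≈ 51764.4 mm; DoF = Df − Dn = 41998 − 16027 ≈ 25971 mm.
Setup B: H = 159²/(3.5×0.026) + 159 ≈ 277972.2 mm; DoF = Df − Dn = 85814 − 53093 ≈ 32721 mm.
Ratio = 32721 / 25971 ≈ 1.26.

1.26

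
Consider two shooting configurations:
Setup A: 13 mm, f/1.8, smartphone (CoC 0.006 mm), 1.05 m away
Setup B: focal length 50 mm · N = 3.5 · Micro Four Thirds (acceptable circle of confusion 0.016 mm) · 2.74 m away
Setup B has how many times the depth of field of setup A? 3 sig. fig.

2.37

Setup A: H = 13²/(1.8×0.006) + 13 ≈ 15661.1 mm; DoF = Df − Dn = 1124.52 − 984.74 ≈ 139.78 mm.
Setup B: H = 50²/(3.5×0.016) + 50 ≈ 44692.9 mm; DoF = Df − Dn = 2915.69 − 2584.28 ≈ 331.41 mm.
Ratio = 331.41 / 139.78 ≈ 2.37.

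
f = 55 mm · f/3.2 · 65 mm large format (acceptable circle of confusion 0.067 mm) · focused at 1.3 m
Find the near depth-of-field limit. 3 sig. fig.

Hyperfocal distance H = f²/(N·c) + f = 55²/(3.2 × 0.067) + 55 = 3025/0.2144 + 55 ≈ 14164.1 mm ≈ 14.16 m.
Near limit Dn = s·(H − f)/(H + s − 2f) = 1300 × (14164.1 − 55) / (14164.1 + 1300 − 2 × 55) = 1300 × 14109.1 / 15354.1 ≈ 1194.6 mm ≈ 1.19 m.

1.19 m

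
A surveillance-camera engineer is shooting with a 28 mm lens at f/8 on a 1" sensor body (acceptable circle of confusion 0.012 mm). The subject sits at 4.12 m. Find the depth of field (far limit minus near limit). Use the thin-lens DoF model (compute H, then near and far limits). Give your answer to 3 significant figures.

Hyperfocal distance H = f²/(N·c) + f = 28²/(8 × 0.012) + 28 = 784/0.096 + 28 ≈ 8194.7 mm ≈ 8.195 m.
Near limit Dn = s·(H − f)/(H + s − 2f) = 4120 × (8194.7 − 28) / (8194.7 + 4120 − 2 × 28) = 4120 × 8166.7 / 12258.7 ≈ 2744.7 mm.
Far limit Df = s·(H − f)/(H − s) = 4120 × (8194.7 − 28) / (8194.7 − 4120) = 4120 × 8166.7 / 4074.7 ≈ 8257.5 mm.
Depth of field = Df − Dn = 8257.5 − 2744.7 ≈ 5512.8 mm ≈ 5.51 m.

5.51 m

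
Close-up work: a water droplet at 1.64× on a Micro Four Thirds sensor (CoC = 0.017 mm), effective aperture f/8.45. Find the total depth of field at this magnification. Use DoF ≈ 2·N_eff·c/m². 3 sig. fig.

At magnification m, DoF ≈ 2·N_eff·c/m² = 2 × 8.45 × 0.017 / 1.64² = 0.2873 / 2.69 ≈ 0.107 mm.

0.107 mm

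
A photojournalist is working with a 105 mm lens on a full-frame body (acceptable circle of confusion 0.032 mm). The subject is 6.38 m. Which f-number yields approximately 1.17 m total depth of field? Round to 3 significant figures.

Write h = H − f = f²/(N·c). The thin-lens limits are Dn = s·h/(h + (s−f)) and Df = s·h/(h − (s−f)), so DoF = Df − Dn = 2·s·(s−f)·h / (h² − (s−f)²).
That is a quadratic in h: DoF·h² − 2·s·(s−f)·h − DoF·(s−f)² = 0 ⇒ h = (s−f)·(s + √(s² + DoF²)) / DoF = 6275 × (6380 + √(6380² + 1170²)) / 1170 = 6275 × (6380 + 6486.39) / 1170 ≈ 69006 mm.
Then N = f²/(c·h) = 105² / (0.032 × 69006) = 11025 / 2208.2 ≈ 4.99.

f/4.99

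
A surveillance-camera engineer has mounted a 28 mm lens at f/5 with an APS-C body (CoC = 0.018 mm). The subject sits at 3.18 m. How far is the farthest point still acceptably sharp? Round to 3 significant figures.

4.98 m

Hyperfocal distance H = f²/(N·c) + f = 28²/(5 × 0.018) + 28 = 784/0.09 + 28 ≈ 8739.1 mm ≈ 8.739 m.
Far limit Df = s·(H − f)/(H − s) = 3180 × (8739.1 − 28) / (8739.1 − 3180) = 3180 × 8711.1 / 5559.1 ≈ 4983.1 mm ≈ 4.98 m.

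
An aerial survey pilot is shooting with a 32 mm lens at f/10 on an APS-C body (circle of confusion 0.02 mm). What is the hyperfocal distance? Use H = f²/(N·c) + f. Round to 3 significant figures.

5.15 m

Hyperfocal distance H = f²/(N·c) + f = 32²/(10 × 0.02) + 32 = 1024/0.2 + 32 ≈ 5152.0 mm ≈ 5.15 m.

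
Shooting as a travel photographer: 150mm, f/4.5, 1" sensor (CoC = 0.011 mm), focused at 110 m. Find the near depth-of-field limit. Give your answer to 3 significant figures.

Hyperfocal distance H = f²/(N·c) + f = 150²/(4.5 × 0.011) + 150 = 22500/0.0495 + 150 ≈ 454695.5 mm ≈ 454.7 m.
Near limit Dn = s·(H − f)/(H + s − 2f) = 110000 × (454695.5 − 150) / (454695.5 + 110000 − 2 × 150) = 110000 × 454545.5 / 564395.5 ≈ 88590 mm ≈ 88.6 m.

88.6 m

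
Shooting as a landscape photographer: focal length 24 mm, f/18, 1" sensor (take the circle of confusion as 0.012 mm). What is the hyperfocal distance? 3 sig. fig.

2.69 m

Hyperfocal distance H = f²/(N·c) + f = 24²/(18 × 0.012) + 24 = 576/0.216 + 24 ≈ 2690.7 mm ≈ 2.69 m.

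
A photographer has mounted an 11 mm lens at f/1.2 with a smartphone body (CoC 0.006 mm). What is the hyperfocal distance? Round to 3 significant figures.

16.8 m

Hyperfocal distance H = f²/(N·c) + f = 11²/(1.2 × 0.006) + 11 = 121/0.0072 + 11 ≈ 16816.6 mm ≈ 16.8 m.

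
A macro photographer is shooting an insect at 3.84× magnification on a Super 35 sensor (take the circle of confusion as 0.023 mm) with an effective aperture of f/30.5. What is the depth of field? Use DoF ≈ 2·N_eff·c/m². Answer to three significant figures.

At magnification m, DoF ≈ 2·N_eff·c/m² = 2 × 30.5 × 0.023 / 3.84² = 1.403 / 14.75 ≈ 0.0951 mm.

0.0951 mm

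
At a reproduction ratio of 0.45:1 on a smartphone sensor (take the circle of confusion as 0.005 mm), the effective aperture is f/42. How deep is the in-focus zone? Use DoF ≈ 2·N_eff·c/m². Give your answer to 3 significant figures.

2.07 mm

At magnification m, DoF ≈ 2·N_eff·c/m² = 2 × 42 × 0.005 / 0.45² = 0.42 / 0.2025 ≈ 2.07 mm.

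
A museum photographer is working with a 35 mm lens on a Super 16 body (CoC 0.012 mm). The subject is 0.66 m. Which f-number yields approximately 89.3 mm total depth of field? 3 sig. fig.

Write h = H − f = f²/(N·c). The thin-lens limits are Dn = s·h/(h + (s−f)) and Df = s·h/(h − (s−f)), so DoF = Df − Dn = 2·s·(s−f)·h / (h² − (s−f)²).
That is a quadratic in h: DoF·h² − 2·s·(s−f)·h − DoF·(s−f)² = 0 ⇒ h = (s−f)·(s + √(s² + DoF²)) / DoF = 625 × (660 + √(660² + 89.3²)) / 89.3 = 625 × (660 + 666.014) / 89.3 ≈ 9280.6 mm.
Then N = f²/(c·h) = 35² / (0.012 × 9280.6) = 1225 / 111.37 ≈ 11.

f/11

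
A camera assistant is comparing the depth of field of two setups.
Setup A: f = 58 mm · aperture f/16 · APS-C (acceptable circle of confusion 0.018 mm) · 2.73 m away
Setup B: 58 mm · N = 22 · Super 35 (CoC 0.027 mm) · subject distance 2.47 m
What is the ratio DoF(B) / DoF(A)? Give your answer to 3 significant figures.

Setup A: H = 58²/(16×0.018) + 58 ≈ 11738.6 mm; DoF = Df − Dn = 3539.7 − 2221.8 ≈ 1317.9 mm.
Setup B: H = 58²/(22×0.027) + 58 ≈ 5721.3 mm; DoF = Df − Dn = 4302.4 − 1732.2 ≈ 2570.2 mm.
Ratio = 2570.2 / 1317.9 ≈ 1.95.

1.95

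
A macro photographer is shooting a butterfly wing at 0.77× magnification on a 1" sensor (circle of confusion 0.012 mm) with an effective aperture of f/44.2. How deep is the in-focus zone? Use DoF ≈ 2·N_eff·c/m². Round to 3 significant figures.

At magnification m, DoF ≈ 2·N_eff·c/m² = 2 × 44.2 × 0.012 / 0.77² = 1.061 / 0.5929 ≈ 1.79 mm.

1.79 mm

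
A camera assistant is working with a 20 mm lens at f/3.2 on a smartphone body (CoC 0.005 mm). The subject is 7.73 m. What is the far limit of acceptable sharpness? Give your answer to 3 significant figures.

Hyperfocal distance H = f²/(N·c) + f = 20²/(3.2 × 0.005) + 20 = 400/0.016 + 20 ≈ 25020.0 mm ≈ 25.02 m.
Far limit Df = s·(H − f)/(H − s) = 7730 × (25020.0 − 20) / (25020.0 − 7730) = 7730 × 25000.0 / 17290.0 ≈ 11177 mm ≈ 11.2 m.

11.2 m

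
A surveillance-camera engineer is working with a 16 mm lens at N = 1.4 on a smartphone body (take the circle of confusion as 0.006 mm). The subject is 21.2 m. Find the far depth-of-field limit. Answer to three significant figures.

Hyperfocal distance H = f²/(N·c) + f = 16²/(1.4 × 0.006) + 16 = 256/0.0084 + 16 ≈ 30492.2 mm ≈ 30.49 m.
Far limit Df = s·(H − f)/(H − s) = 21200 × (30492.2 − 16) / (30492.2 − 21200) = 21200 × 30476.2 / 9292.2 ≈ 69531 mm ≈ 69.5 m.

69.5 m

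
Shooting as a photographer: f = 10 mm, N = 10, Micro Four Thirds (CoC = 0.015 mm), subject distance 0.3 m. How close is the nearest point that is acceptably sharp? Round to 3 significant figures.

Hyperfocal distance H = f²/(N·c) + f = 10²/(10 × 0.015) + 10 = 100/0.15 + 10 ≈ 676.7 mm ≈ 0.677 m.
Near limit Dn = s·(H − f)/(H + s − 2f) = 300 × (676.7 − 10) / (676.7 + 300 − 2 × 10) = 300 × 666.7 / 956.7 ≈ 209.06 mm.

209 mm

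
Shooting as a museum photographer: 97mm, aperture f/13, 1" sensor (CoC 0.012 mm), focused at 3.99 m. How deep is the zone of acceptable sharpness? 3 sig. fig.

Hyperfocal distance H = f²/(N·c) + f = 97²/(13 × 0.012) + 97 = 9409/0.156 + 97 ≈ 60411.1 mm ≈ 60.41 m.
Near limit Dn = s·(H − f)/(H + s − 2f) = 3990 × (60411.1 − 97) / (60411.1 + 3990 − 2 × 97) = 3990 × 60314.1 / 64207.1 ≈ 3748.08 mm.
Far limit Df = s·(H − f)/(H − s) = 3990 × (60411.1 − 97) / (60411.1 − 3990) = 3990 × 60314.1 / 56421.1 ≈ 4265.31 mm.
Depth of field = Df − Dn = 4265.31 − 3748.08 ≈ 517.23 mm ≈ 0.517 m.

0.517 m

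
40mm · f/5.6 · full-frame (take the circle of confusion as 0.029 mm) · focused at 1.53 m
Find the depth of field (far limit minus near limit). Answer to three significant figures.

Hyperfocal distance H = f²/(N·c) + f = 40²/(5.6 × 0.029) + 40 = 1600/0.1624 + 40 ≈ 9892.2 mm ≈ 9.892 m.
Near limit Dn = s·(H − f)/(H + s − 2f) = 1530 × (9892.2 − 40) / (9892.2 + 1530 − 2 × 40) = 1530 × 9852.2 / 11342.2 ≈ 1329.01 mm.
Far limit Df = s·(H − f)/(H − s) = 1530 × (9892.2 − 40) / (9892.2 − 1530) = 1530 × 9852.2 / 8362.2 ≈ 1802.62 mm.
Depth of field = Df − Dn = 1802.62 − 1329.01 ≈ 473.61 mm.

474 mm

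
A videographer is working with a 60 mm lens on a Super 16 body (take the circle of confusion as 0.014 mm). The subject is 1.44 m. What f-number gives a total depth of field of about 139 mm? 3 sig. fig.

f/8.97

Write h = H − f = f²/(N·c). The thin-lens limits are Dn = s·h/(h + (s−f)) and Df = s·h/(h − (s−f)), so DoF = Df − Dn = 2·s·(s−f)·h / (h² − (s−f)²).
That is a quadratic in h: DoF·h² − 2·s·(s−f)·h − DoF·(s−f)² = 0 ⇒ h = (s−f)·(s + √(s² + DoF²)) / DoF = 1380 × (1440 + √(1440² + 139²)) / 139 = 1380 × (1440 + 1446.69) / 139 ≈ 28659 mm.
Then N = f²/(c·h) = 60² / (0.014 × 28659) = 3600 / 401.23 ≈ 8.97.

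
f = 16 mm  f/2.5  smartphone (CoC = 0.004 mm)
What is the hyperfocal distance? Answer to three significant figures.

25.6 m

Hyperfocal distance H = f²/(N·c) + f = 16²/(2.5 × 0.004) + 16 = 256/0.01 + 16 ≈ 25616.0 mm ≈ 25.6 m.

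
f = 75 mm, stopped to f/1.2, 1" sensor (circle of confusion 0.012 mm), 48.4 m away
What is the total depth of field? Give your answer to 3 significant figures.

12.2 m

Hyperfocal distance H = f²/(N·c) + f = 75²/(1.2 × 0.012) + 75 = 5625/0.0144 + 75 ≈ 390700.0 mm ≈ 390.7 m.
Near limit Dn = s·(H − f)/(H + s − 2f) = 48400 × (390700.0 − 75) / (390700.0 + 48400 − 2 × 75) = 48400 × 390625.0 / 438950.0 ≈ 43072 mm.
Far limit Df = s·(H − f)/(H − s) = 48400 × (390700.0 − 75) / (390700.0 − 48400) = 48400 × 390625.0 / 342300.0 ≈ 55233 mm.
Depth of field = Df − Dn = 55233 − 43072 ≈ 12161 mm ≈ 12.2 m.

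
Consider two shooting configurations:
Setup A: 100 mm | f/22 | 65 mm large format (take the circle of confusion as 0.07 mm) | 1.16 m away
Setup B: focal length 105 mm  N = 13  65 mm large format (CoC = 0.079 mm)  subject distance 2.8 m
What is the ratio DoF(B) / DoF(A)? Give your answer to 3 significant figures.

Setup A: H = 100²/(22×0.07) + 100 ≈ 6593.5 mm; DoF = Df − Dn = 1386.30 − 997.21 ≈ 389.09 mm.
Setup B: H = 105²/(13×0.079) + 105 ≈ 10840.2 mm; DoF = Df − Dn = 3738.5 − 2238.1 ≈ 1500.4 mm.
Ratio = 1500.4 / 389.09 ≈ 3.86.

3.86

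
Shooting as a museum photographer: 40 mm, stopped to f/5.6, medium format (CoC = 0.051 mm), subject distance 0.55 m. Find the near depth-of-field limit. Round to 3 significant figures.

0.504 m

Hyperfocal distance H = f²/(N·c) + f = 40²/(5.6 × 0.051) + 40 = 1600/0.2856 + 40 ≈ 5642.2 mm ≈ 5.642 m.
Near limit Dn = s·(H − f)/(H + s − 2f) = 550 × (5642.2 − 40) / (5642.2 + 550 − 2 × 40) = 550 × 5602.2 / 6112.2 ≈ 504.11 mm ≈ 0.504 m.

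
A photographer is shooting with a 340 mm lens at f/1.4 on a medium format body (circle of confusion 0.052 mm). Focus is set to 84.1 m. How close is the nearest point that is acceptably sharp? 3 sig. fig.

Hyperfocal distance H = f²/(N·c) + f = 340²/(1.4 × 0.052) + 340 = 115600/0.0728 + 340 ≈ 1588252.1 mm ≈ 1588 m.
Near limit Dn = s·(H − f)/(H + s − 2f) = 84100 × (1588252.1 − 340) / (1588252.1 + 84100 − 2 × 340) = 84100 × 1587912.1 / 1671672.1 ≈ 79886 mm ≈ 79.9 m.

79.9 m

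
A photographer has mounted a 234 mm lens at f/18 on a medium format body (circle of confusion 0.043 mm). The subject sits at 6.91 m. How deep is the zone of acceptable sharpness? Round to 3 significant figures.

1.32 m

Hyperfocal distance H = f²/(N·c) + f = 234²/(18 × 0.043) + 234 = 54756/0.774 + 234 ≈ 70978.2 mm ≈ 70.98 m.
Near limit Dn = s·(H − f)/(H + s − 2f) = 6910 × (70978.2 − 234) / (70978.2 + 6910 − 2 × 234) = 6910 × 70744.2 / 77420.2 ≈ 6314.1 mm.
Far limit Df = s·(H − f)/(H − s) = 6910 × (70978.2 − 234) / (70978.2 − 6910) = 6910 × 70744.2 / 64068.2 ≈ 7630.0 mm.
Depth of field = Df − Dn = 7630.0 − 6314.1 ≈ 1315.9 mm ≈ 1.32 m.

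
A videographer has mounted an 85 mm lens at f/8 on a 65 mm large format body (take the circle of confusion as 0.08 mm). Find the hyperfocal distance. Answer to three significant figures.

11.4 m

Hyperfocal distance H = f²/(N·c) + f = 85²/(8 × 0.08) + 85 = 7225/0.64 + 85 ≈ 11374.1 mm ≈ 11.4 m.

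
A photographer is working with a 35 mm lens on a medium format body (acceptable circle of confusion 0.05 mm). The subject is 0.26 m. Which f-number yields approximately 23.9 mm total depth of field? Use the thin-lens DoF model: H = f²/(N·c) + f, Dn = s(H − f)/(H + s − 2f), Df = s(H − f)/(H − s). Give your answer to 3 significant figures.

f/4.99

Write h = H − f = f²/(N·c). The thin-lens limits are Dn = s·h/(h + (s−f)) and Df = s·h/(h − (s−f)), so DoF = Df − Dn = 2·s·(s−f)·h / (h² − (s−f)²).
That is a quadratic in h: DoF·h² − 2·s·(s−f)·h − DoF·(s−f)² = 0 ⇒ h = (s−f)·(s + √(s² + DoF²)) / DoF = 225 × (260 + √(260² + 23.9²)) / 23.9 = 225 × (260 + 261.096) / 23.9 ≈ 4905.7 mm.
Then N = f²/(c·h) = 35² / (0.05 × 4905.7) = 1225 / 245.29 ≈ 4.99.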